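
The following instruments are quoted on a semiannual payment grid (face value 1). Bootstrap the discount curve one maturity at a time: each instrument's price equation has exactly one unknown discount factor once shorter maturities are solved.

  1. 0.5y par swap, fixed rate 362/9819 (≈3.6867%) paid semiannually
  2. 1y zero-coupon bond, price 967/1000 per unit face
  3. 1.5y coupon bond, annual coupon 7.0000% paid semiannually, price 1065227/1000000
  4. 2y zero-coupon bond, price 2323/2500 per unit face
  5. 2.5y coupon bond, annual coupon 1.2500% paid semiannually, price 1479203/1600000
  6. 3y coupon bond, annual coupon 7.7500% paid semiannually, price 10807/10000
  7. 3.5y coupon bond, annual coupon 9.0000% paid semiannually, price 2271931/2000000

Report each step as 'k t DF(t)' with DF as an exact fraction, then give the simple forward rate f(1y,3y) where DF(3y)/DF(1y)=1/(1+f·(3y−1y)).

1 1/2 9819/10000
2 1 967/1000
3 3/2 9633/10000
4 2 2323/2500
5 5/2 8949/10000
6 3 8637/10000
7 7/2 8459/10000
f(1y,3y) = ((967/1000)/(8637/10000) − 1)/(2) = 1033/17274 ≈ 5.9801%

step 1 [0.5y] swap r/2=181/9819: DF=(1 − 181/9819·(0))/(1+181/9819) = 9819/10000 ≈ 0.981900
step 2 [1y] zero: DF = P = 967/1000 ≈ 0.967000
step 3 [1.5y] bond c/2=7/200: DF=(1065227/1000000 − 7/200·(0.981900+0.967000))/(1+7/200) = 9633/10000 ≈ 0.963300
step 4 [2y] zero: DF = P = 2323/2500 ≈ 0.929200
step 5 [2.5y] bond c/2=1/160: DF=(1479203/1600000 − 1/160·(0.981900+0.967000+0.963300+0.929200))/(1+1/160) = 8949/10000 ≈ 0.894900
step 6 [3y] bond c/2=31/800: DF=(10807/10000 − 31/800·(0.981900+0.967000+0.963300+0.929200+0.894900))/(1+31/800) = 8637/10000 ≈ 0.863700
step 7 [3.5y] bond c/2=9/200: DF=(2271931/2000000 − 9/200·(0.981900+0.967000+0.963300+0.929200+0.894900+0.863700))/(1+9/200) = 8459/10000 ≈ 0.845900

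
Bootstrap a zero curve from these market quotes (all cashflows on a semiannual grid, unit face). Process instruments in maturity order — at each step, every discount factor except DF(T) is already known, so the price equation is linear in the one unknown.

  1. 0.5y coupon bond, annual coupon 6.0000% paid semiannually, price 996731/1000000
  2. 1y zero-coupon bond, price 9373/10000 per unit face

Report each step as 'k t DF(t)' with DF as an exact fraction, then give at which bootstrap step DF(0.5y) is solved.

step 1 [0.5y] bond c/2=3/100: DF=(996731/1000000 − 3/100·(0))/(1+3/100) = 9677/10000 ≈ 0.967700
step 2 [1y] zero: DF = P = 9373/10000 ≈ 0.937300

1 1/2 9677/10000
2 1 9373/10000
DF(0.5y) is solved at step 1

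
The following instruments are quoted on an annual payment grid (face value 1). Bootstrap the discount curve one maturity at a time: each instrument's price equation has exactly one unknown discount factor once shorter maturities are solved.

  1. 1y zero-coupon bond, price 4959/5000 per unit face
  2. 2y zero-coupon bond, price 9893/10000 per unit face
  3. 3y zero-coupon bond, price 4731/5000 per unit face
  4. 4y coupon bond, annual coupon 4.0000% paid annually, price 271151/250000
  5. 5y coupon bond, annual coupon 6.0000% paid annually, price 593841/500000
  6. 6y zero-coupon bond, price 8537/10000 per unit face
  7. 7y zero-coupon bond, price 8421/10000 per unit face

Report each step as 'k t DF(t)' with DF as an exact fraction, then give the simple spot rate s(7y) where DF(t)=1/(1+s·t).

step 1 [1y] zero: DF = P = 4959/5000 ≈ 0.991800
step 2 [2y] zero: DF = P = 9893/10000 ≈ 0.989300
step 3 [3y] zero: DF = P = 4731/5000 ≈ 0.946200
step 4 [4y] bond c/1=1/25: DF=(271151/250000 − 1/25·(0.991800+0.989300+0.946200))/(1+1/25) = 9303/10000 ≈ 0.930300
step 5 [5y] bond c/1=3/50: DF=(593841/500000 − 3/50·(0.991800+0.989300+0.946200+0.930300))/(1+3/50) = 9021/10000 ≈ 0.902100
step 6 [6y] zero: DF = P = 8537/10000 ≈ 0.853700
step 7 [7y] zero: DF = P = 8421/10000 ≈ 0.842100

1 1 4959/5000
2 2 9893/10000
3 3 4731/5000
4 4 9303/10000
5 5 9021/10000
6 6 8537/10000
7 7 8421/10000
s(7y) = (1/(8421/10000) − 1)/(7) = 1579/58947 ≈ 2.6787%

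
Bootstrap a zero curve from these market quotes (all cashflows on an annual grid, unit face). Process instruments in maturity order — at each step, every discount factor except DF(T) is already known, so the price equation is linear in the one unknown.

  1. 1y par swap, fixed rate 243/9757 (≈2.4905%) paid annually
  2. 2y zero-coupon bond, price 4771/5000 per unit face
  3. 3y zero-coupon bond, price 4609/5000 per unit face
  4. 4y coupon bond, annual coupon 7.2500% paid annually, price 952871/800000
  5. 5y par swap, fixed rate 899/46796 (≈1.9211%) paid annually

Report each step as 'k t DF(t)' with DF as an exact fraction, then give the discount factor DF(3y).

step 1 [1y] swap r/1=243/9757: DF=(1 − 243/9757·(0))/(1+243/9757) = 9757/10000 ≈ 0.975700
step 2 [2y] zero: DF = P = 4771/5000 ≈ 0.954200
step 3 [3y] zero: DF = P = 4609/5000 ≈ 0.921800
step 4 [4y] bond c/1=29/400: DF=(952871/800000 − 29/400·(0.975700+0.954200+0.921800))/(1+29/400) = 4589/5000 ≈ 0.917800
step 5 [5y] swap r/1=899/46796: DF=(1 − 899/46796·(0.975700+0.954200+0.921800+0.917800))/(1+899/46796) = 9101/10000 ≈ 0.910100

1 1 9757/10000
2 2 4771/5000
3 3 4609/5000
4 4 4589/5000
5 5 9101/10000
DF(3y) = 4609/5000 ≈ 0.921800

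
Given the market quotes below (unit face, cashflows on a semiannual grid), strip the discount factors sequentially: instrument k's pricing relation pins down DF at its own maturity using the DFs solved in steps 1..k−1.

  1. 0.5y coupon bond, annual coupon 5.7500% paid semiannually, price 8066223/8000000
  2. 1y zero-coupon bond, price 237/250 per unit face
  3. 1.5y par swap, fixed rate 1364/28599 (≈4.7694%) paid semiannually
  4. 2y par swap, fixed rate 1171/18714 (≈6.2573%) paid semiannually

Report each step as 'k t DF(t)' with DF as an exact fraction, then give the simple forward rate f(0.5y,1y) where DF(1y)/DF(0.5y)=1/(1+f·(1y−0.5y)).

step 1 [0.5y] bond c/2=23/800: DF=(8066223/8000000 − 23/800·(0))/(1+23/800) = 9801/10000 ≈ 0.980100
step 2 [1y] zero: DF = P = 237/250 ≈ 0.948000
step 3 [1.5y] swap r/2=682/28599: DF=(1 − 682/28599·(0.980100+0.948000))/(1+682/28599) = 4659/5000 ≈ 0.931800
step 4 [2y] swap r/2=1171/37428: DF=(1 − 1171/37428·(0.980100+0.948000+0.931800))/(1+1171/37428) = 8829/10000 ≈ 0.882900

1 1/2 9801/10000
2 1 237/250
3 3/2 4659/5000
4 2 8829/10000
f(0.5y,1y) = ((9801/10000)/(237/250) − 1)/(1/2) = 107/1580 ≈ 6.7722%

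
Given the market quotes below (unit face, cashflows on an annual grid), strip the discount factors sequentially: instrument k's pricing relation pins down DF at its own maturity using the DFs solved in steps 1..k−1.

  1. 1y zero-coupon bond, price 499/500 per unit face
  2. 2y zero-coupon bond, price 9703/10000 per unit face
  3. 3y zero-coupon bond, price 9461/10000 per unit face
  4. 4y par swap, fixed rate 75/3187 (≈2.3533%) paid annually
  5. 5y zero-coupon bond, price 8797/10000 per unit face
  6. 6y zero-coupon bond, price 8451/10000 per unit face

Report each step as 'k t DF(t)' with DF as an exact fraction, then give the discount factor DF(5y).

1 1 499/500
2 2 9703/10000
3 3 9461/10000
4 4 91/100
5 5 8797/10000
6 6 8451/10000
DF(5y) = 8797/10000 ≈ 0.879700

step 1 [1y] zero: DF = P = 499/500 ≈ 0.998000
step 2 [2y] zero: DF = P = 9703/10000 ≈ 0.970300
step 3 [3y] zero: DF = P = 9461/10000 ≈ 0.946100
step 4 [4y] swap r/1=75/3187: DF=(1 − 75/3187·(0.998000+0.970300+0.946100))/(1+75/3187) = 91/100 ≈ 0.910000
step 5 [5y] zero: DF = P = 8797/10000 ≈ 0.879700
step 6 [6y] zero: DF = P = 8451/10000 ≈ 0.845100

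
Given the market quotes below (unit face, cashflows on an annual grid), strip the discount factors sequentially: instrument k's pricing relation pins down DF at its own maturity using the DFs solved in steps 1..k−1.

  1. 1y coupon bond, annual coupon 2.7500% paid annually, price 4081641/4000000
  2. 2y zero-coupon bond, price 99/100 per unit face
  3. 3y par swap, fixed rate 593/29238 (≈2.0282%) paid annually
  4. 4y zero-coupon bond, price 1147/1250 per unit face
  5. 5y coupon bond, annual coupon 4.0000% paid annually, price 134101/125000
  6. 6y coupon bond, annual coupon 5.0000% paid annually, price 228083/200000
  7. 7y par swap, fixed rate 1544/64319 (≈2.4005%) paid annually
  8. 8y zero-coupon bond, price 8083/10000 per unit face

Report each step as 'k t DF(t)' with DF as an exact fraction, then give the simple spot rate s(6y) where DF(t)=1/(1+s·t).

step 1 [1y] bond c/1=11/400: DF=(4081641/4000000 − 11/400·(0))/(1+11/400) = 9931/10000 ≈ 0.993100
step 2 [2y] zero: DF = P = 99/100 ≈ 0.990000
step 3 [3y] swap r/1=593/29238: DF=(1 − 593/29238·(0.993100+0.990000))/(1+593/29238) = 9407/10000 ≈ 0.940700
step 4 [4y] zero: DF = P = 1147/1250 ≈ 0.917600
step 5 [5y] bond c/1=1/25: DF=(134101/125000 − 1/25·(0.993100+0.990000+0.940700+0.917600))/(1+1/25) = 4419/5000 ≈ 0.883800
step 6 [6y] bond c/1=1/20: DF=(228083/200000 − 1/20·(0.993100+0.990000+0.940700+0.917600+0.883800))/(1+1/20) = 8611/10000 ≈ 0.861100
step 7 [7y] swap r/1=1544/64319: DF=(1 − 1544/64319·(0.993100+0.990000+0.940700+0.917600+0.883800+0.861100))/(1+1544/64319) = 1057/1250 ≈ 0.845600
step 8 [8y] zero: DF = P = 8083/10000 ≈ 0.808300

1 1 9931/10000
2 2 99/100
3 3 9407/10000
4 4 1147/1250
5 5 4419/5000
6 6 8611/10000
7 7 1057/1250
8 8 8083/10000
s(6y) = (1/(8611/10000) − 1)/(6) = 463/17222 ≈ 2.6884%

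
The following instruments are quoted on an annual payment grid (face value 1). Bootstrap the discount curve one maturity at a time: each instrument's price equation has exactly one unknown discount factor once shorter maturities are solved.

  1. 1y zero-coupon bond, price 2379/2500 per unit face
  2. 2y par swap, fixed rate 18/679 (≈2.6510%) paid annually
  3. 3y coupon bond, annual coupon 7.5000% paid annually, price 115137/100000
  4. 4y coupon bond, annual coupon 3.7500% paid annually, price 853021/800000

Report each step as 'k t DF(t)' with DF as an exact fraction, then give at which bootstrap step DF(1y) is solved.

step 1 [1y] zero: DF = P = 2379/2500 ≈ 0.951600
step 2 [2y] swap r/1=18/679: DF=(1 − 18/679·(0.951600))/(1+18/679) = 1187/1250 ≈ 0.949600
step 3 [3y] bond c/1=3/40: DF=(115137/100000 − 3/40·(0.951600+0.949600))/(1+3/40) = 1173/1250 ≈ 0.938400
step 4 [4y] bond c/1=3/80: DF=(853021/800000 − 3/80·(0.951600+0.949600+0.938400))/(1+3/80) = 9251/10000 ≈ 0.925100

1 1 2379/2500
2 2 1187/1250
3 3 1173/1250
4 4 9251/10000
DF(1y) is solved at step 1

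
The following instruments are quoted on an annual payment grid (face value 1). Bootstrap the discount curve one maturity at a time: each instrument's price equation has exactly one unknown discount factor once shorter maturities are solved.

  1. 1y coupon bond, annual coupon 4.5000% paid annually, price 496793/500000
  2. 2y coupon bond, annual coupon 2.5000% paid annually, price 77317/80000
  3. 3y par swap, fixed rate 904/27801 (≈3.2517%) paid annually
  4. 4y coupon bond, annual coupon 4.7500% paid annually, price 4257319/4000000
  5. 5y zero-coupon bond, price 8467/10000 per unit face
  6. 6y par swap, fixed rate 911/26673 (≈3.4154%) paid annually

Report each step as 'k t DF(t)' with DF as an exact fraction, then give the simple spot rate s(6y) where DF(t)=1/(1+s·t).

1 1 2377/2500
2 2 9197/10000
3 3 1137/1250
4 4 89/100
5 5 8467/10000
6 6 4089/5000
s(6y) = (1/(4089/5000) − 1)/(6) = 911/24534 ≈ 3.7132%

step 1 [1y] bond c/1=9/200: DF=(496793/500000 − 9/200·(0))/(1+9/200) = 2377/2500 ≈ 0.950800
step 2 [2y] bond c/1=1/40: DF=(77317/80000 − 1/40·(0.950800))/(1+1/40) = 9197/10000 ≈ 0.919700
step 3 [3y] swap r/1=904/27801: DF=(1 − 904/27801·(0.950800+0.919700))/(1+904/27801) = 1137/1250 ≈ 0.909600
step 4 [4y] bond c/1=19/400: DF=(4257319/4000000 − 19/400·(0.950800+0.919700+0.909600))/(1+19/400) = 89/100 ≈ 0.890000
step 5 [5y] zero: DF = P = 8467/10000 ≈ 0.846700
step 6 [6y] swap r/1=911/26673: DF=(1 − 911/26673·(0.950800+0.919700+0.909600+0.890000+0.846700))/(1+911/26673) = 4089/5000 ≈ 0.817800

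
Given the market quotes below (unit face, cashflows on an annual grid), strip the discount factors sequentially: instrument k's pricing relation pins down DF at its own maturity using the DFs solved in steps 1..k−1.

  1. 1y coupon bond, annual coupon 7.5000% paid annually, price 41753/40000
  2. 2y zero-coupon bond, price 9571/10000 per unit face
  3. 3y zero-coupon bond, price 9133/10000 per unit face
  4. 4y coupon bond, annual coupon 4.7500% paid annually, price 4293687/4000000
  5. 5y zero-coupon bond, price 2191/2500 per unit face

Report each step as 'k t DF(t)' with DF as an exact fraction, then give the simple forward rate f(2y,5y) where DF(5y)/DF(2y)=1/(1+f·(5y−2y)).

1 1 971/1000
2 2 9571/10000
3 3 9133/10000
4 4 8959/10000
5 5 2191/2500
f(2y,5y) = ((9571/10000)/(2191/2500) − 1)/(3) = 269/8764 ≈ 3.0694%

step 1 [1y] bond c/1=3/40: DF=(41753/40000 − 3/40·(0))/(1+3/40) = 971/1000 ≈ 0.971000
step 2 [2y] zero: DF = P = 9571/10000 ≈ 0.957100
step 3 [3y] zero: DF = P = 9133/10000 ≈ 0.913300
step 4 [4y] bond c/1=19/400: DF=(4293687/4000000 − 19/400·(0.971000+0.957100+0.913300))/(1+19/400) = 8959/10000 ≈ 0.895900
step 5 [5y] zero: DF = P = 2191/2500 ≈ 0.876400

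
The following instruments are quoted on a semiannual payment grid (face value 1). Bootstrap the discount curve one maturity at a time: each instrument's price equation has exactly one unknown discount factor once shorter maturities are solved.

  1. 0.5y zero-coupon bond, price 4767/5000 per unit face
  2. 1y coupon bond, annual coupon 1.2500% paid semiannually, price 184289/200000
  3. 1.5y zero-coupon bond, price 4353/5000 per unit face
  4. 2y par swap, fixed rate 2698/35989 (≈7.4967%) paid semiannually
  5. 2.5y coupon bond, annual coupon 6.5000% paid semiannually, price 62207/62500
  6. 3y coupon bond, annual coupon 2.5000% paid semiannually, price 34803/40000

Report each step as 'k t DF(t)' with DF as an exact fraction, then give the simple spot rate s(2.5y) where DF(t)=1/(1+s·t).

step 1 [0.5y] zero: DF = P = 4767/5000 ≈ 0.953400
step 2 [1y] bond c/2=1/160: DF=(184289/200000 − 1/160·(0.953400))/(1+1/160) = 4549/5000 ≈ 0.909800
step 3 [1.5y] zero: DF = P = 4353/5000 ≈ 0.870600
step 4 [2y] swap r/2=1349/35989: DF=(1 − 1349/35989·(0.953400+0.909800+0.870600))/(1+1349/35989) = 8651/10000 ≈ 0.865100
step 5 [2.5y] bond c/2=13/400: DF=(62207/62500 − 13/400·(0.953400+0.909800+0.870600+0.865100))/(1+13/400) = 8507/10000 ≈ 0.850700
step 6 [3y] bond c/2=1/80: DF=(34803/40000 − 1/80·(0.953400+0.909800+0.870600+0.865100+0.850700))/(1+1/80) = 2011/2500 ≈ 0.804400

1 1/2 4767/5000
2 1 4549/5000
3 3/2 4353/5000
4 2 8651/10000
5 5/2 8507/10000
6 3 2011/2500
s(2.5y) = (1/(8507/10000) − 1)/(5/2) = 2986/42535 ≈ 7.0201%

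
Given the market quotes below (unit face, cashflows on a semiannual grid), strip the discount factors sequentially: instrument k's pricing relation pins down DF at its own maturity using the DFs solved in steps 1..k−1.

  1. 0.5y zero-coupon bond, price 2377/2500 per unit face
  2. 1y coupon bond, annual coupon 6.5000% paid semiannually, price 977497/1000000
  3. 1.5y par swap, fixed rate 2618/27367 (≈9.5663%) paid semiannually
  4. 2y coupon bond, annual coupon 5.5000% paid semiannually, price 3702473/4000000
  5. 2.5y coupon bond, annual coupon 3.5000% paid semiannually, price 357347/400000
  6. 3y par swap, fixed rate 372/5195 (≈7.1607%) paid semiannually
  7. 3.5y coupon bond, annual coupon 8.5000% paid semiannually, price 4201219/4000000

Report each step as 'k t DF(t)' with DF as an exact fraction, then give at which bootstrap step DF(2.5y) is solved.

step 1 [0.5y] zero: DF = P = 2377/2500 ≈ 0.950800
step 2 [1y] bond c/2=13/400: DF=(977497/1000000 − 13/400·(0.950800))/(1+13/400) = 573/625 ≈ 0.916800
step 3 [1.5y] swap r/2=1309/27367: DF=(1 − 1309/27367·(0.950800+0.916800))/(1+1309/27367) = 8691/10000 ≈ 0.869100
step 4 [2y] bond c/2=11/400: DF=(3702473/4000000 − 11/400·(0.950800+0.916800+0.869100))/(1+11/400) = 2069/2500 ≈ 0.827600
step 5 [2.5y] bond c/2=7/400: DF=(357347/400000 − 7/400·(0.950800+0.916800+0.869100+0.827600))/(1+7/400) = 8167/10000 ≈ 0.816700
step 6 [3y] swap r/2=186/5195: DF=(1 − 186/5195·(0.950800+0.916800+0.869100+0.827600+0.816700))/(1+186/5195) = 407/500 ≈ 0.814000
step 7 [3.5y] bond c/2=17/400: DF=(4201219/4000000 − 17/400·(0.950800+0.916800+0.869100+0.827600+0.816700+0.814000))/(1+17/400) = 7957/10000 ≈ 0.795700

1 1/2 2377/2500
2 1 573/625
3 3/2 8691/10000
4 2 2069/2500
5 5/2 8167/10000
6 3 407/500
7 7/2 7957/10000
DF(2.5y) is solved at step 5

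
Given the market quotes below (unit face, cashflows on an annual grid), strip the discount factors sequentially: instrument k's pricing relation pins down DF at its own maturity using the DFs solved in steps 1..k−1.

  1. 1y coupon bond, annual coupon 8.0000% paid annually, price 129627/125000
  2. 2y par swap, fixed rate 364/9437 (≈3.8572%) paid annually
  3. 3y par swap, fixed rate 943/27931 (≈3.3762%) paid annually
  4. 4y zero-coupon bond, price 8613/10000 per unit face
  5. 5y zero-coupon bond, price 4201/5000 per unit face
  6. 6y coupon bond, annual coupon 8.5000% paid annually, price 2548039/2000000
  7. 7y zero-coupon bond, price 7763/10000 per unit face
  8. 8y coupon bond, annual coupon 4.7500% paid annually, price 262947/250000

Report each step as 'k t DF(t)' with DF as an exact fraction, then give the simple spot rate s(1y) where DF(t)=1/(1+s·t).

1 1 4801/5000
2 2 1159/1250
3 3 9057/10000
4 4 8613/10000
5 5 4201/5000
6 6 8221/10000
7 7 7763/10000
8 8 3639/5000
s(1y) = (1/(4801/5000) − 1)/(1) = 199/4801 ≈ 4.1450%

step 1 [1y] bond c/1=2/25: DF=(129627/125000 − 2/25·(0))/(1+2/25) = 4801/5000 ≈ 0.960200
step 2 [2y] swap r/1=364/9437: DF=(1 − 364/9437·(0.960200))/(1+364/9437) = 1159/1250 ≈ 0.927200
step 3 [3y] swap r/1=943/27931: DF=(1 − 943/27931·(0.960200+0.927200))/(1+943/27931) = 9057/10000 ≈ 0.905700
step 4 [4y] zero: DF = P = 8613/10000 ≈ 0.861300
step 5 [5y] zero: DF = P = 4201/5000 ≈ 0.840200
step 6 [6y] bond c/1=17/200: DF=(2548039/2000000 − 17/200·(0.960200+0.927200+0.905700+0.861300+0.840200))/(1+17/200) = 8221/10000 ≈ 0.822100
step 7 [7y] zero: DF = P = 7763/10000 ≈ 0.776300
step 8 [8y] bond c/1=19/400: DF=(262947/250000 − 19/400·(0.960200+0.927200+0.905700+0.861300+0.840200+0.822100+0.776300))/(1+19/400) = 3639/5000 ≈ 0.727800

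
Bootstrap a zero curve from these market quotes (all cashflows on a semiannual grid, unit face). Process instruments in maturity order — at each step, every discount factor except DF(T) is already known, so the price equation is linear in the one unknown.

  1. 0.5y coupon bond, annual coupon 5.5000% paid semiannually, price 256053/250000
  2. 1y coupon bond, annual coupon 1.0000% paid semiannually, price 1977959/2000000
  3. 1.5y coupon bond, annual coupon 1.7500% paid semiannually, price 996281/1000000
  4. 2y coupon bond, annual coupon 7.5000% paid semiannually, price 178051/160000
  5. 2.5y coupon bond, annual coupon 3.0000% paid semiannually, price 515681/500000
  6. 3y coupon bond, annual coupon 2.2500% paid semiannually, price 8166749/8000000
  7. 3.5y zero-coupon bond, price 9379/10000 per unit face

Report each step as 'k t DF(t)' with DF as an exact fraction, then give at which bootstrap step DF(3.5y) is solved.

1 1/2 623/625
2 1 9791/10000
3 3/2 1941/2000
4 2 9661/10000
5 5/2 9583/10000
6 3 9553/10000
7 7/2 9379/10000
DF(3.5y) is solved at step 7

step 1 [0.5y] bond c/2=11/400: DF=(256053/250000 − 11/400·(0))/(1+11/400) = 623/625 ≈ 0.996800
step 2 [1y] bond c/2=1/200: DF=(1977959/2000000 − 1/200·(0.996800))/(1+1/200) = 9791/10000 ≈ 0.979100
step 3 [1.5y] bond c/2=7/800: DF=(996281/1000000 − 7/800·(0.996800+0.979100))/(1+7/800) = 1941/2000 ≈ 0.970500
step 4 [2y] bond c/2=3/80: DF=(178051/160000 − 3/80·(0.996800+0.979100+0.970500))/(1+3/80) = 9661/10000 ≈ 0.966100
step 5 [2.5y] bond c/2=3/200: DF=(515681/500000 − 3/200·(0.996800+0.979100+0.970500+0.966100))/(1+3/200) = 9583/10000 ≈ 0.958300
step 6 [3y] bond c/2=9/800: DF=(8166749/8000000 − 9/800·(0.996800+0.979100+0.970500+0.966100+0.958300))/(1+9/800) = 9553/10000 ≈ 0.955300
step 7 [3.5y] zero: DF = P = 9379/10000 ≈ 0.937900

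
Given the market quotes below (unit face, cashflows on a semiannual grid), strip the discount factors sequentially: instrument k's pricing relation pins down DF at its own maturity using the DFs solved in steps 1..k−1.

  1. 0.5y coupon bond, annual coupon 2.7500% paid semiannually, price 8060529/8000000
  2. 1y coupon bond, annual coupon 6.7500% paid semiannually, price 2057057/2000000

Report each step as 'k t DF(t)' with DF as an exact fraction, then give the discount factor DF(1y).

1 1/2 9939/10000
2 1 77/80
DF(1y) = 77/80 ≈ 0.962500

step 1 [0.5y] bond c/2=11/800: DF=(8060529/8000000 − 11/800·(0))/(1+11/800) = 9939/10000 ≈ 0.993900
step 2 [1y] bond c/2=27/800: DF=(2057057/2000000 − 27/800·(0.993900))/(1+27/800) = 77/80 ≈ 0.962500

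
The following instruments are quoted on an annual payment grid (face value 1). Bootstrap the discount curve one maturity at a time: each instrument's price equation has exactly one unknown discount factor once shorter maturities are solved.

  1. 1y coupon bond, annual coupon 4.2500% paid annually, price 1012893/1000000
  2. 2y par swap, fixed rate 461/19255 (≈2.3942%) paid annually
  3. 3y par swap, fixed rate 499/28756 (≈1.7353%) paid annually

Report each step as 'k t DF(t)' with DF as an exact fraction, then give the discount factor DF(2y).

step 1 [1y] bond c/1=17/400: DF=(1012893/1000000 − 17/400·(0))/(1+17/400) = 2429/2500 ≈ 0.971600
step 2 [2y] swap r/1=461/19255: DF=(1 − 461/19255·(0.971600))/(1+461/19255) = 9539/10000 ≈ 0.953900
step 3 [3y] swap r/1=499/28756: DF=(1 − 499/28756·(0.971600+0.953900))/(1+499/28756) = 9501/10000 ≈ 0.950100

1 1 2429/2500
2 2 9539/10000
3 3 9501/10000
DF(2y) = 9539/10000 ≈ 0.953900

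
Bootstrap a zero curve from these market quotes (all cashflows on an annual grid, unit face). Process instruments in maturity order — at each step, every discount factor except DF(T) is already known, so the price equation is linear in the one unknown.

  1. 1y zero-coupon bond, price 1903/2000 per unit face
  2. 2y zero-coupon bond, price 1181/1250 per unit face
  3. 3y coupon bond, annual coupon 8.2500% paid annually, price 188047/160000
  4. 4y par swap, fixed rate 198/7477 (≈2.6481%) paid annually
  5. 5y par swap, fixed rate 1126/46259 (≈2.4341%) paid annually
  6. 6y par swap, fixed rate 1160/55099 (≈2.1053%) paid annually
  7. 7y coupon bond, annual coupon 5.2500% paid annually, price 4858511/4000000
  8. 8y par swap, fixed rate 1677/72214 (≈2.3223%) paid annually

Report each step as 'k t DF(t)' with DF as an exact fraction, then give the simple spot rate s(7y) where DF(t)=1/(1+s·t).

1 1 1903/2000
2 2 1181/1250
3 3 2353/2500
4 4 901/1000
5 5 4437/5000
6 6 221/250
7 7 1099/1250
8 8 8323/10000
s(7y) = (1/(1099/1250) − 1)/(7) = 151/7693 ≈ 1.9628%

step 1 [1y] zero: DF = P = 1903/2000 ≈ 0.951500
step 2 [2y] zero: DF = P = 1181/1250 ≈ 0.944800
step 3 [3y] bond c/1=33/400: DF=(188047/160000 − 33/400·(0.951500+0.944800))/(1+33/400) = 2353/2500 ≈ 0.941200
step 4 [4y] swap r/1=198/7477: DF=(1 − 198/7477·(0.951500+0.944800+0.941200))/(1+198/7477) = 901/1000 ≈ 0.901000
step 5 [5y] swap r/1=1126/46259: DF=(1 − 1126/46259·(0.951500+0.944800+0.941200+0.901000))/(1+1126/46259) = 4437/5000 ≈ 0.887400
step 6 [6y] swap r/1=1160/55099: DF=(1 − 1160/55099·(0.951500+0.944800+0.941200+0.901000+0.887400))/(1+1160/55099) = 221/250 ≈ 0.884000
step 7 [7y] bond c/1=21/400: DF=(4858511/4000000 − 21/400·(0.951500+0.944800+0.941200+0.901000+0.887400+0.884000))/(1+21/400) = 1099/1250 ≈ 0.879200
step 8 [8y] swap r/1=1677/72214: DF=(1 − 1677/72214·(0.951500+0.944800+0.941200+0.901000+0.887400+0.884000+0.879200))/(1+1677/72214) = 8323/10000 ≈ 0.832300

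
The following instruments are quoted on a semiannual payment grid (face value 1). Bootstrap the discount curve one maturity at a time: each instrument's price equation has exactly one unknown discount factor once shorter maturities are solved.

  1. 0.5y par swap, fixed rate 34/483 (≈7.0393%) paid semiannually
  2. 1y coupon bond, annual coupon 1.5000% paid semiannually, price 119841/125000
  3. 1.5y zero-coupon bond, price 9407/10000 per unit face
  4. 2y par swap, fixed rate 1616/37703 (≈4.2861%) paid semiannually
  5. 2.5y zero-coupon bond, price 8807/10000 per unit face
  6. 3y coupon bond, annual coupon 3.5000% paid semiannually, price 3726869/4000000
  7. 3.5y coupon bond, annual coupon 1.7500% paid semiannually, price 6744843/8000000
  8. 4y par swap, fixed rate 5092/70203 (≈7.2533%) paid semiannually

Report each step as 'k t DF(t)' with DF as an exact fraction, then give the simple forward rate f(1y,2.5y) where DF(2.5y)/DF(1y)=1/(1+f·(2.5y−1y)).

step 1 [0.5y] swap r/2=17/483: DF=(1 − 17/483·(0))/(1+17/483) = 483/500 ≈ 0.966000
step 2 [1y] bond c/2=3/400: DF=(119841/125000 − 3/400·(0.966000))/(1+3/400) = 2361/2500 ≈ 0.944400
step 3 [1.5y] zero: DF = P = 9407/10000 ≈ 0.940700
step 4 [2y] swap r/2=808/37703: DF=(1 − 808/37703·(0.966000+0.944400+0.940700))/(1+808/37703) = 1149/1250 ≈ 0.919200
step 5 [2.5y] zero: DF = P = 8807/10000 ≈ 0.880700
step 6 [3y] bond c/2=7/400: DF=(3726869/4000000 − 7/400·(0.966000+0.944400+0.940700+0.919200+0.880700))/(1+7/400) = 8357/10000 ≈ 0.835700
step 7 [3.5y] bond c/2=7/800: DF=(6744843/8000000 − 7/800·(0.966000+0.944400+0.940700+0.919200+0.880700+0.835700))/(1+7/800) = 3941/5000 ≈ 0.788200
step 8 [4y] swap r/2=2546/70203: DF=(1 − 2546/70203·(0.966000+0.944400+0.940700+0.919200+0.880700+0.835700+0.788200))/(1+2546/70203) = 3727/5000 ≈ 0.745400

1 1/2 483/500
2 1 2361/2500
3 3/2 9407/10000
4 2 1149/1250
5 5/2 8807/10000
6 3 8357/10000
7 7/2 3941/5000
8 4 3727/5000
f(1y,2.5y) = ((2361/2500)/(8807/10000) − 1)/(3/2) = 1274/26421 ≈ 4.8219%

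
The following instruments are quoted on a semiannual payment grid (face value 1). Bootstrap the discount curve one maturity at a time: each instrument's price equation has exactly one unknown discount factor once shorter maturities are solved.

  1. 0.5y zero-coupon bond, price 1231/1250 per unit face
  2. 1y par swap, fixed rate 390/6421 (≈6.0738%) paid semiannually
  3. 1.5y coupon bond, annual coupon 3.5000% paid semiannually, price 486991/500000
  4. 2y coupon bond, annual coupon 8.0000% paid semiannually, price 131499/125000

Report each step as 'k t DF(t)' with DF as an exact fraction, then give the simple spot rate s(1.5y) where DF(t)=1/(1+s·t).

step 1 [0.5y] zero: DF = P = 1231/1250 ≈ 0.984800
step 2 [1y] swap r/2=195/6421: DF=(1 − 195/6421·(0.984800))/(1+195/6421) = 1883/2000 ≈ 0.941500
step 3 [1.5y] bond c/2=7/400: DF=(486991/500000 − 7/400·(0.984800+0.941500))/(1+7/400) = 9241/10000 ≈ 0.924100
step 4 [2y] bond c/2=1/25: DF=(131499/125000 − 1/25·(0.984800+0.941500+0.924100))/(1+1/25) = 9019/10000 ≈ 0.901900

1 1/2 1231/1250
2 1 1883/2000
3 3/2 9241/10000
4 2 9019/10000
s(1.5y) = (1/(9241/10000) − 1)/(3/2) = 506/9241 ≈ 5.4756%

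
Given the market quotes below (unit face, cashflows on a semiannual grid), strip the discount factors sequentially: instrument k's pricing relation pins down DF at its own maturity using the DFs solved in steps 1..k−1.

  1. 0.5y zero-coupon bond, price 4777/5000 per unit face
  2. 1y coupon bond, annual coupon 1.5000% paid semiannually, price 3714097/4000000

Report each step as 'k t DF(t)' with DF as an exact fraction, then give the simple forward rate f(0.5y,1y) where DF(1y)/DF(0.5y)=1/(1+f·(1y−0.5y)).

1 1/2 4777/5000
2 1 1829/2000
f(0.5y,1y) = ((4777/5000)/(1829/2000) − 1)/(1/2) = 818/9145 ≈ 8.9448%

step 1 [0.5y] zero: DF = P = 4777/5000 ≈ 0.955400
step 2 [1y] bond c/2=3/400: DF=(3714097/4000000 − 3/400·(0.955400))/(1+3/400) = 1829/2000 ≈ 0.914500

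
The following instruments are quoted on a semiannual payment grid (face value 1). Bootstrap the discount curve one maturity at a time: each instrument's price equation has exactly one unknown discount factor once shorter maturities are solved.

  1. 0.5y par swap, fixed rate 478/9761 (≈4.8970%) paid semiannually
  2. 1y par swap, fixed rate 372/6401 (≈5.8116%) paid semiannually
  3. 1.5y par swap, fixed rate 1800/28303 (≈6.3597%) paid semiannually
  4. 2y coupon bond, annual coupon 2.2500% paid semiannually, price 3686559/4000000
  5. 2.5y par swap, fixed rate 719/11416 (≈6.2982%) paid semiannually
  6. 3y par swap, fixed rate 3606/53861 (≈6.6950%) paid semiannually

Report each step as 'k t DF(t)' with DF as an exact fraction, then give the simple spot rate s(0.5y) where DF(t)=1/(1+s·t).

step 1 [0.5y] swap r/2=239/9761: DF=(1 − 239/9761·(0))/(1+239/9761) = 9761/10000 ≈ 0.976100
step 2 [1y] swap r/2=186/6401: DF=(1 − 186/6401·(0.976100))/(1+186/6401) = 4721/5000 ≈ 0.944200
step 3 [1.5y] swap r/2=900/28303: DF=(1 − 900/28303·(0.976100+0.944200))/(1+900/28303) = 91/100 ≈ 0.910000
step 4 [2y] bond c/2=9/800: DF=(3686559/4000000 − 9/800·(0.976100+0.944200+0.910000))/(1+9/800) = 8799/10000 ≈ 0.879900
step 5 [2.5y] swap r/2=719/22832: DF=(1 − 719/22832·(0.976100+0.944200+0.910000+0.879900))/(1+719/22832) = 4281/5000 ≈ 0.856200
step 6 [3y] swap r/2=1803/53861: DF=(1 − 1803/53861·(0.976100+0.944200+0.910000+0.879900+0.856200))/(1+1803/53861) = 8197/10000 ≈ 0.819700

1 1/2 9761/10000
2 1 4721/5000
3 3/2 91/100
4 2 8799/10000
5 5/2 4281/5000
6 3 8197/10000
s(0.5y) = (1/(9761/10000) − 1)/(1/2) = 478/9761 ≈ 4.8970%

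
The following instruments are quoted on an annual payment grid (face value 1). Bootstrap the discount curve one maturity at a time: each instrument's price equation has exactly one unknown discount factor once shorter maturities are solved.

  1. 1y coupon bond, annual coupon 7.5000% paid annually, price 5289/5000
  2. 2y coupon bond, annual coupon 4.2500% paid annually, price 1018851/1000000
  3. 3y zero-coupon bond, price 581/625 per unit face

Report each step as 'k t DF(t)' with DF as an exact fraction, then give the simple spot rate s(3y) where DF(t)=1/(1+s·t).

step 1 [1y] bond c/1=3/40: DF=(5289/5000 − 3/40·(0))/(1+3/40) = 123/125 ≈ 0.984000
step 2 [2y] bond c/1=17/400: DF=(1018851/1000000 − 17/400·(0.984000))/(1+17/400) = 2343/2500 ≈ 0.937200
step 3 [3y] zero: DF = P = 581/625 ≈ 0.929600

1 1 123/125
2 2 2343/2500
3 3 581/625
s(3y) = (1/(581/625) − 1)/(3) = 44/1743 ≈ 2.5244%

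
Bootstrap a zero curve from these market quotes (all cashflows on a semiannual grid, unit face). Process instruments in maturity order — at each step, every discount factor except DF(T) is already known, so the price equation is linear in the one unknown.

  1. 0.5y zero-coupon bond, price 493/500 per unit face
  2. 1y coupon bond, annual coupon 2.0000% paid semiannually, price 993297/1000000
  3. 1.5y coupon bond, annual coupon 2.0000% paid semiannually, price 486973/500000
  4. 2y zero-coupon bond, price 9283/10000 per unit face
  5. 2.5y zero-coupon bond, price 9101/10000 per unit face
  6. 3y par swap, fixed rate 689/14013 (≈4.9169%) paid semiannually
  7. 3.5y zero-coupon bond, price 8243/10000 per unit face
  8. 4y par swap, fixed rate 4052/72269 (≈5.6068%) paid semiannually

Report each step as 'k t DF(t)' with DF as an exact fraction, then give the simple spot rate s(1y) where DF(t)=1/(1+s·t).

step 1 [0.5y] zero: DF = P = 493/500 ≈ 0.986000
step 2 [1y] bond c/2=1/100: DF=(993297/1000000 − 1/100·(0.986000))/(1+1/100) = 9737/10000 ≈ 0.973700
step 3 [1.5y] bond c/2=1/100: DF=(486973/500000 − 1/100·(0.986000+0.973700))/(1+1/100) = 9449/10000 ≈ 0.944900
step 4 [2y] zero: DF = P = 9283/10000 ≈ 0.928300
step 5 [2.5y] zero: DF = P = 9101/10000 ≈ 0.910100
step 6 [3y] swap r/2=689/28026: DF=(1 − 689/28026·(0.986000+0.973700+0.944900+0.928300+0.910100))/(1+689/28026) = 4311/5000 ≈ 0.862200
step 7 [3.5y] zero: DF = P = 8243/10000 ≈ 0.824300
step 8 [4y] swap r/2=2026/72269: DF=(1 − 2026/72269·(0.986000+0.973700+0.944900+0.928300+0.910100+0.862200+0.824300))/(1+2026/72269) = 3987/5000 ≈ 0.797400

1 1/2 493/500
2 1 9737/10000
3 3/2 9449/10000
4 2 9283/10000
5 5/2 9101/10000
6 3 4311/5000
7 7/2 8243/10000
8 4 3987/5000
s(1y) = (1/(9737/10000) − 1)/(1) = 263/9737 ≈ 2.7010%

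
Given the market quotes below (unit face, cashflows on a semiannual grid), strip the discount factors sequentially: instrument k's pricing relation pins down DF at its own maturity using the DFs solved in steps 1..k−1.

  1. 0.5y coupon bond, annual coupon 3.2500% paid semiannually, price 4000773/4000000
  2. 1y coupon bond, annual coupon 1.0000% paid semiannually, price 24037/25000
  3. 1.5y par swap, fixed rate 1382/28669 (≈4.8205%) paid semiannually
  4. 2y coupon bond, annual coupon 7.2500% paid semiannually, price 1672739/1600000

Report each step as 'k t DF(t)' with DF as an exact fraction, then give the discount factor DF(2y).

step 1 [0.5y] bond c/2=13/800: DF=(4000773/4000000 − 13/800·(0))/(1+13/800) = 4921/5000 ≈ 0.984200
step 2 [1y] bond c/2=1/200: DF=(24037/25000 − 1/200·(0.984200))/(1+1/200) = 4759/5000 ≈ 0.951800
step 3 [1.5y] swap r/2=691/28669: DF=(1 − 691/28669·(0.984200+0.951800))/(1+691/28669) = 9309/10000 ≈ 0.930900
step 4 [2y] bond c/2=29/800: DF=(1672739/1600000 − 29/800·(0.984200+0.951800+0.930900))/(1+29/800) = 4543/5000 ≈ 0.908600

1 1/2 4921/5000
2 1 4759/5000
3 3/2 9309/10000
4 2 4543/5000
DF(2y) = 4543/5000 ≈ 0.908600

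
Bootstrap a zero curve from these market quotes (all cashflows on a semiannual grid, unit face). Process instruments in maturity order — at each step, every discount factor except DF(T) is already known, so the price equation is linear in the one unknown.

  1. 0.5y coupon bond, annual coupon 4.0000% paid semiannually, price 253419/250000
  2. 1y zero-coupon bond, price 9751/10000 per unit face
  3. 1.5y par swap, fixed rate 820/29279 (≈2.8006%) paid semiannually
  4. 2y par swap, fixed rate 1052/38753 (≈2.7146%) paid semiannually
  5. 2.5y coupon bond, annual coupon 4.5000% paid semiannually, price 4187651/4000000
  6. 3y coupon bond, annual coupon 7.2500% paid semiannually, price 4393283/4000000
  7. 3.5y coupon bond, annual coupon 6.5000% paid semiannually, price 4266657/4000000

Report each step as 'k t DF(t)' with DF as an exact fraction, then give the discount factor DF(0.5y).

1 1/2 4969/5000
2 1 9751/10000
3 3/2 959/1000
4 2 4737/5000
5 5/2 4693/5000
6 3 1783/2000
7 7/2 1707/2000
DF(0.5y) = 4969/5000 ≈ 0.993800

step 1 [0.5y] bond c/2=1/50: DF=(253419/250000 − 1/50·(0))/(1+1/50) = 4969/5000 ≈ 0.993800
step 2 [1y] zero: DF = P = 9751/10000 ≈ 0.975100
step 3 [1.5y] swap r/2=410/29279: DF=(1 − 410/29279·(0.993800+0.975100))/(1+410/29279) = 959/1000 ≈ 0.959000
step 4 [2y] swap r/2=526/38753: DF=(1 − 526/38753·(0.993800+0.975100+0.959000))/(1+526/38753) = 4737/5000 ≈ 0.947400
step 5 [2.5y] bond c/2=9/400: DF=(4187651/4000000 − 9/400·(0.993800+0.975100+0.959000+0.947400))/(1+9/400) = 4693/5000 ≈ 0.938600
step 6 [3y] bond c/2=29/800: DF=(4393283/4000000 − 29/800·(0.993800+0.975100+0.959000+0.947400+0.938600))/(1+29/800) = 1783/2000 ≈ 0.891500
step 7 [3.5y] bond c/2=13/400: DF=(4266657/4000000 − 13/400·(0.993800+0.975100+0.959000+0.947400+0.938600+0.891500))/(1+13/400) = 1707/2000 ≈ 0.853500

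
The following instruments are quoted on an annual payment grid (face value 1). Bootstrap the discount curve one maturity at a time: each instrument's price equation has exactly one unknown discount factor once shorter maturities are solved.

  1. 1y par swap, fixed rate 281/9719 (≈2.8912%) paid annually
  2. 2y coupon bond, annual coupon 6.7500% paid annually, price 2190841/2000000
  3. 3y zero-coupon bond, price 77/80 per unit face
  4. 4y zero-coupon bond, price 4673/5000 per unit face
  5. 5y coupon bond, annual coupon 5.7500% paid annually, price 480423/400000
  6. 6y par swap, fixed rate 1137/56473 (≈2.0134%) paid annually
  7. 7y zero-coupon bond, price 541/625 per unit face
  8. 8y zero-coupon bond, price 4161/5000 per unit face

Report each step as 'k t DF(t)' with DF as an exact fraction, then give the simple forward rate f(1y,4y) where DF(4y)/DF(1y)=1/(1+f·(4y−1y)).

1 1 9719/10000
2 2 9647/10000
3 3 77/80
4 4 4673/5000
5 5 9273/10000
6 6 8863/10000
7 7 541/625
8 8 4161/5000
f(1y,4y) = ((9719/10000)/(4673/5000) − 1)/(3) = 373/28038 ≈ 1.3303%

step 1 [1y] swap r/1=281/9719: DF=(1 − 281/9719·(0))/(1+281/9719) = 9719/10000 ≈ 0.971900
step 2 [2y] bond c/1=27/400: DF=(2190841/2000000 − 27/400·(0.971900))/(1+27/400) = 9647/10000 ≈ 0.964700
step 3 [3y] zero: DF = P = 77/80 ≈ 0.962500
step 4 [4y] zero: DF = P = 4673/5000 ≈ 0.934600
step 5 [5y] bond c/1=23/400: DF=(480423/400000 − 23/400·(0.971900+0.964700+0.962500+0.934600))/(1+23/400) = 9273/10000 ≈ 0.927300
step 6 [6y] swap r/1=1137/56473: DF=(1 − 1137/56473·(0.971900+0.964700+0.962500+0.934600+0.927300))/(1+1137/56473) = 8863/10000 ≈ 0.886300
step 7 [7y] zero: DF = P = 541/625 ≈ 0.865600
step 8 [8y] zero: DF = P = 4161/5000 ≈ 0.832200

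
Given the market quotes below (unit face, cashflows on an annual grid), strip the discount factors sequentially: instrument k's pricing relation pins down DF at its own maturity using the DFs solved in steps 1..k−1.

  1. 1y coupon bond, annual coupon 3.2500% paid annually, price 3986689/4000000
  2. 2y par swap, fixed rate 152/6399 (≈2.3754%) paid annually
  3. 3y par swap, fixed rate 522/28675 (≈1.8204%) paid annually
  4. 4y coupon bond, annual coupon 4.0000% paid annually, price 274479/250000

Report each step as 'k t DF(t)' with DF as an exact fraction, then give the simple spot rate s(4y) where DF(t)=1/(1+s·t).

step 1 [1y] bond c/1=13/400: DF=(3986689/4000000 − 13/400·(0))/(1+13/400) = 9653/10000 ≈ 0.965300
step 2 [2y] swap r/1=152/6399: DF=(1 − 152/6399·(0.965300))/(1+152/6399) = 1193/1250 ≈ 0.954400
step 3 [3y] swap r/1=522/28675: DF=(1 − 522/28675·(0.965300+0.954400))/(1+522/28675) = 4739/5000 ≈ 0.947800
step 4 [4y] bond c/1=1/25: DF=(274479/250000 − 1/25·(0.965300+0.954400+0.947800))/(1+1/25) = 4727/5000 ≈ 0.945400

1 1 9653/10000
2 2 1193/1250
3 3 4739/5000
4 4 4727/5000
s(4y) = (1/(4727/5000) − 1)/(4) = 273/18908 ≈ 1.4438%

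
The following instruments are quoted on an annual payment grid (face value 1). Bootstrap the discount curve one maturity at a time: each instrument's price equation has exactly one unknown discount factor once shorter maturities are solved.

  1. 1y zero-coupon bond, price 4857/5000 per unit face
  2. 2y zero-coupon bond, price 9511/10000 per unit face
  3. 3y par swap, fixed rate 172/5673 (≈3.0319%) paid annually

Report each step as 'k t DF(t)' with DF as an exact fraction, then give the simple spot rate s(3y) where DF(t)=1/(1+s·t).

step 1 [1y] zero: DF = P = 4857/5000 ≈ 0.971400
step 2 [2y] zero: DF = P = 9511/10000 ≈ 0.951100
step 3 [3y] swap r/1=172/5673: DF=(1 − 172/5673·(0.971400+0.951100))/(1+172/5673) = 457/500 ≈ 0.914000

1 1 4857/5000
2 2 9511/10000
3 3 457/500
s(3y) = (1/(457/500) − 1)/(3) = 43/1371 ≈ 3.1364%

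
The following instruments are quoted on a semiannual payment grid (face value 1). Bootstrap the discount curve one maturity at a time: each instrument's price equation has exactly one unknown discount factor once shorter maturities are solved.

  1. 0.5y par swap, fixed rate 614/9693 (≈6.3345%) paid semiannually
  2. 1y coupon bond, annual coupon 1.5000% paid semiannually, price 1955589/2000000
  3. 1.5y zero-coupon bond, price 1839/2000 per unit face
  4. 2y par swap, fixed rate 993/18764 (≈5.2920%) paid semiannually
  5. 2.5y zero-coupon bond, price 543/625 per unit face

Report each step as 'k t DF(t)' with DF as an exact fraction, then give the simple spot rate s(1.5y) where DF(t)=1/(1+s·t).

step 1 [0.5y] swap r/2=307/9693: DF=(1 − 307/9693·(0))/(1+307/9693) = 9693/10000 ≈ 0.969300
step 2 [1y] bond c/2=3/400: DF=(1955589/2000000 − 3/400·(0.969300))/(1+3/400) = 9633/10000 ≈ 0.963300
step 3 [1.5y] zero: DF = P = 1839/2000 ≈ 0.919500
step 4 [2y] swap r/2=993/37528: DF=(1 − 993/37528·(0.969300+0.963300+0.919500))/(1+993/37528) = 9007/10000 ≈ 0.900700
step 5 [2.5y] zero: DF = P = 543/625 ≈ 0.868800

1 1/2 9693/10000
2 1 9633/10000
3 3/2 1839/2000
4 2 9007/10000
5 5/2 543/625
s(1.5y) = (1/(1839/2000) − 1)/(3/2) = 322/5517 ≈ 5.8365%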